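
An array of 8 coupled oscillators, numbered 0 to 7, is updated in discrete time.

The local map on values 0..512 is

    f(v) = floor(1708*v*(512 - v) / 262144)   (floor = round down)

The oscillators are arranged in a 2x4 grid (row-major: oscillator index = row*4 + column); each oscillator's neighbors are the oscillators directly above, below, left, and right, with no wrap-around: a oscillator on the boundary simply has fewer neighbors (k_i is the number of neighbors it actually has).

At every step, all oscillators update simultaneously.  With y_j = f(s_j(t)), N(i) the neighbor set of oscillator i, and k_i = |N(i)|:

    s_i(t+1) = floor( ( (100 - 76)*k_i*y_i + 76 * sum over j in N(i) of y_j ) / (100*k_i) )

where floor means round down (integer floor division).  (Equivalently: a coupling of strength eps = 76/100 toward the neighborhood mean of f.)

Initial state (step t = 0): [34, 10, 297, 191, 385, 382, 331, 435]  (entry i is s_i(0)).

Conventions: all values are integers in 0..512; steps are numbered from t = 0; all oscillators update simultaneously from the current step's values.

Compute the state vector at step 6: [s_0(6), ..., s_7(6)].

Answer: [426, 426, 426, 426, 426, 426, 426, 426]

Derivation:
t=0: [34, 10, 297, 191, 385, 382, 331, 435]
t=1: [158, 221, 307, 336, 238, 264, 336, 352]
t=2: [407, 404, 399, 387, 401, 413, 396, 380]
t=3: [284, 280, 297, 310, 276, 285, 295, 311]
t=4: [422, 420, 416, 410, 421, 421, 415, 411]
t=5: [249, 251, 261, 266, 248, 252, 260, 267]
t=6: [426, 426, 426, 426, 426, 426, 426, 426]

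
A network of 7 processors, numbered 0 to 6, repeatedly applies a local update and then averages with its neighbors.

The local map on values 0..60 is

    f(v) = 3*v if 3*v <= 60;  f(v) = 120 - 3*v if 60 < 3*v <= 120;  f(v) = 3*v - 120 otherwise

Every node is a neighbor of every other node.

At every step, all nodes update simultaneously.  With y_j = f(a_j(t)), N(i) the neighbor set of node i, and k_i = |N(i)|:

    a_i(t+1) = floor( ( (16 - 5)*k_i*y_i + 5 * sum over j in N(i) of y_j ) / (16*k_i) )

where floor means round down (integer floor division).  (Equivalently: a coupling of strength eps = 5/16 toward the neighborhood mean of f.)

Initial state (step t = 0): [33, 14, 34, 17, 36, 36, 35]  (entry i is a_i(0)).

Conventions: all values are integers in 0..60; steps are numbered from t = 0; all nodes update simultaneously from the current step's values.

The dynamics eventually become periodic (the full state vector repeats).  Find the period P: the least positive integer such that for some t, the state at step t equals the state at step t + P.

Simulating step by step:
t=0: [33, 14, 34, 17, 36, 36, 35]
t=1: [22, 35, 20, 41, 16, 16, 18]
t=2: [49, 24, 52, 16, 45, 45, 49]
t=3: [28, 41, 34, 41, 20, 20, 28]
t=4: [34, 13, 22, 13, 49, 49, 34]
t=5: [23, 36, 45, 36, 28, 28, 23]
t=6: [43, 18, 20, 18, 33, 33, 43]
t=7: [17, 46, 50, 46, 25, 25, 17]
t=8: [45, 24, 32, 24, 42, 42, 45]
t=9: [17, 38, 23, 38, 12, 12, 17]
t=10: [44, 16, 44, 16, 35, 35, 44]
t=11: [16, 38, 16, 38, 17, 17, 16]
t=12: [43, 17, 43, 17, 45, 45, 43]
t=13: [14, 40, 14, 40, 17, 17, 14]
t=14: [38, 11, 38, 11, 44, 44, 38]
t=15: [9, 26, 9, 26, 13, 13, 9]
t=16: [29, 39, 29, 39, 37, 37, 29]
t=17: [27, 8, 27, 8, 12, 12, 27]
t=18: [37, 27, 37, 27, 35, 35, 37]
t=19: [12, 31, 12, 31, 16, 16, 12]
t=20: [36, 30, 36, 30, 43, 43, 36]
t=21: [13, 25, 13, 25, 11, 11, 13]
t=22: [39, 42, 39, 42, 35, 35, 39]
t=23: [4, 6, 4, 6, 12, 12, 4]
t=24: [15, 18, 15, 18, 30, 30, 15]
t=25: [44, 50, 44, 50, 34, 34, 44]
t=26: [14, 25, 14, 25, 18, 18, 14]
t=27: [43, 45, 43, 45, 51, 51, 43]
t=28: [12, 15, 12, 15, 27, 27, 12]
t=29: [37, 42, 37, 42, 39, 39, 37]
t=30: [8, 6, 8, 6, 4, 4, 8]
t=31: [22, 18, 22, 18, 14, 14, 22]
t=32: [52, 52, 52, 52, 45, 45, 52]
t=33: [33, 33, 33, 33, 20, 20, 33]
t=34: [25, 25, 25, 25, 49, 49, 25]
t=35: [43, 43, 43, 43, 31, 31, 43]
t=36: [10, 10, 10, 10, 22, 22, 10]
t=37: [32, 32, 32, 32, 47, 47, 32]
t=38: [23, 23, 23, 23, 21, 21, 23]
t=39: [51, 51, 51, 51, 55, 55, 51]
t=40: [34, 34, 34, 34, 41, 41, 34]
t=41: [16, 16, 16, 16, 6, 6, 16]
t=42: [44, 44, 44, 44, 25, 25, 44]
t=43: [15, 15, 15, 15, 36, 36, 15]
t=44: [41, 41, 41, 41, 20, 20, 41]
t=45: [8, 8, 8, 8, 45, 45, 8]
t=46: [23, 23, 23, 23, 17, 17, 23]
t=47: [51, 51, 51, 51, 51, 51, 51]
t=48: [33, 33, 33, 33, 33, 33, 33]
t=49: [21, 21, 21, 21, 21, 21, 21]
t=50: [57, 57, 57, 57, 57, 57, 57]
t=51: [51, 51, 51, 51, 51, 51, 51]

Answer: 4
Key observation: The state at step 47, [51, 51, 51, 51, 51, 51, 51], reappears at step 51 — and no state repeats earlier — so the cycle the system enters has period 4.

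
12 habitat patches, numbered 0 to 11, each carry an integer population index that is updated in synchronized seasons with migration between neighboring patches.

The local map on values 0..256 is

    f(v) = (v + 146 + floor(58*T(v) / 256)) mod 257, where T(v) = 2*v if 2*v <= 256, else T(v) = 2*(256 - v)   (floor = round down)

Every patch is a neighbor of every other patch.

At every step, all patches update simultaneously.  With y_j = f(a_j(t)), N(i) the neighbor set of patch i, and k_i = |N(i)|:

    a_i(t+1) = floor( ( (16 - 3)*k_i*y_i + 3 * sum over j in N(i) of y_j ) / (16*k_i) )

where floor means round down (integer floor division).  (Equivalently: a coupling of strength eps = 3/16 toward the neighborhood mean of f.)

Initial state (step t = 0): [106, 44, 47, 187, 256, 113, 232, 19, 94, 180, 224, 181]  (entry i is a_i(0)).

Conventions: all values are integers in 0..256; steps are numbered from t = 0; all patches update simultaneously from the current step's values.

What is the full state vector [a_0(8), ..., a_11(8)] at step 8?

Simulating step by step:
t=0: [106, 44, 47, 187, 256, 113, 232, 19, 94, 180, 224, 181]
t=1: [58, 190, 194, 109, 139, 66, 128, 162, 44, 106, 125, 106]
t=2: [205, 108, 111, 60, 87, 214, 82, 97, 189, 57, 78, 57]
t=3: [113, 55, 59, 205, 32, 117, 26, 43, 106, 201, 21, 201]
t=4: [71, 208, 212, 122, 181, 76, 174, 194, 63, 119, 169, 119]
t=5: [224, 120, 122, 79, 108, 230, 106, 115, 215, 75, 104, 75]
t=6: [121, 70, 73, 22, 56, 123, 54, 65, 117, 222, 52, 222]
t=7: [85, 231, 235, 175, 215, 87, 212, 225, 81, 134, 210, 134]
t=8: [27, 121, 123, 97, 114, 29, 113, 119, 22, 79, 112, 79]

Answer: [27, 121, 123, 97, 114, 29, 113, 119, 22, 79, 112, 79]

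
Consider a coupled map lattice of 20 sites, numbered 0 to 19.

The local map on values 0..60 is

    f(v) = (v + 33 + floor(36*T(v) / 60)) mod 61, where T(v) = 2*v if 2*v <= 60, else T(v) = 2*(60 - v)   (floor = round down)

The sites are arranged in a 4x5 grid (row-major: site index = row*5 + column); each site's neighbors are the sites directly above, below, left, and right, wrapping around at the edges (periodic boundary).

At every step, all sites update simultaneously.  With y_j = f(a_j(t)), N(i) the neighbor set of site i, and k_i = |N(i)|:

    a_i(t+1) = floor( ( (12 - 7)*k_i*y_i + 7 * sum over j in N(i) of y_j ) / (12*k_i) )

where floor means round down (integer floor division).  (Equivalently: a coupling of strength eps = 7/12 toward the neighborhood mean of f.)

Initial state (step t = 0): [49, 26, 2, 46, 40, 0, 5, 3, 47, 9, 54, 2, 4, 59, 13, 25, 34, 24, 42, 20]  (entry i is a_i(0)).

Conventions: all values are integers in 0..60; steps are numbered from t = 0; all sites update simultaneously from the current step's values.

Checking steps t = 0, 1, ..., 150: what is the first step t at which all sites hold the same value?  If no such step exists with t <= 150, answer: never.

Answer: 5
Key observation: Synchronization is absorbing here: once all sites are equal they stay equal, and step 5 is the first all-equal step.

Derivation:
t=0: [49, 26, 2, 46, 40, 0, 5, 3, 47, 9, 54, 2, 4, 59, 13, 25, 34, 24, 42, 20]  (not all equal)
t=1: [32, 34, 33, 34, 34, 37, 38, 39, 37, 36, 27, 38, 36, 29, 19, 28, 32, 31, 30, 20]  (not all equal)
t=2: [36, 36, 36, 37, 33, 35, 36, 36, 36, 32, 30, 35, 36, 32, 22, 31, 36, 37, 34, 24]  (not all equal)
t=3: [36, 36, 36, 36, 34, 36, 36, 36, 36, 34, 34, 36, 36, 34, 28, 34, 36, 36, 34, 29]  (not all equal)
t=4: [36, 36, 36, 36, 36, 36, 36, 36, 36, 36, 36, 36, 36, 36, 35, 36, 36, 36, 36, 35]  (not all equal)
t=5: [36, 36, 36, 36, 36, 36, 36, 36, 36, 36, 36, 36, 36, 36, 36, 36, 36, 36, 36, 36]  (all equal)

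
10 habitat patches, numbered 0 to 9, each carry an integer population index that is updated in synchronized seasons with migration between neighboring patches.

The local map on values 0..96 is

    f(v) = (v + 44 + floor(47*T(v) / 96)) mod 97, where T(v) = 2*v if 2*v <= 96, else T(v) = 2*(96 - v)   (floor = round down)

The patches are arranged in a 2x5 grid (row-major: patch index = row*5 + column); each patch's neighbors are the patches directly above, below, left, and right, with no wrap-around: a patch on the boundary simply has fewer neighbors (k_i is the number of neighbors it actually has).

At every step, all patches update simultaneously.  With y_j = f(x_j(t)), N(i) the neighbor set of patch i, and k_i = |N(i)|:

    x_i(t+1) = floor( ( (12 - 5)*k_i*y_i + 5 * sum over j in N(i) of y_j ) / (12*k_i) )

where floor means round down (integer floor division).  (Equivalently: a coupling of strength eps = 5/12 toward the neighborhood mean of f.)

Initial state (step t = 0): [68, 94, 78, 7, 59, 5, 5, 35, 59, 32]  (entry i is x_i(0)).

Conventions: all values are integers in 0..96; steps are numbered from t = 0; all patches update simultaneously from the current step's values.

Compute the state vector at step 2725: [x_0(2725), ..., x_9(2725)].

Simulating step by step:
t=0: [68, 94, 78, 7, 59, 5, 5, 35, 59, 32]
t=1: [44, 43, 40, 50, 38, 50, 46, 28, 36, 23]
t=2: [35, 32, 25, 33, 40, 39, 32, 12, 28, 60]
t=3: [16, 22, 66, 23, 26, 19, 19, 53, 17, 30]
t=4: [78, 78, 54, 81, 75, 79, 76, 52, 63, 39]
t=5: [42, 42, 42, 42, 38, 42, 42, 42, 39, 31]
t=6: [30, 30, 30, 28, 20, 30, 30, 29, 23, 14]
t=7: [6, 6, 5, 25, 63, 6, 5, 16, 62, 77]
t=8: [55, 54, 61, 73, 52, 54, 56, 64, 53, 42]
t=9: [42, 42, 42, 42, 39, 42, 42, 42, 40, 35]
t=10: [30, 30, 30, 28, 23, 30, 30, 29, 25, 19]
t=11: [6, 6, 5, 27, 69, 6, 5, 16, 66, 85]
t=12: [55, 54, 48, 19, 33, 54, 56, 64, 40, 42]
t=13: [42, 42, 47, 58, 30, 42, 42, 39, 36, 25]
t=14: [30, 31, 36, 33, 31, 30, 29, 26, 32, 59]
t=15: [6, 8, 26, 12, 15, 5, 17, 59, 26, 28]
t=16: [55, 65, 78, 75, 56, 58, 66, 61, 70, 36]
t=17: [42, 42, 42, 42, 37, 42, 42, 42, 38, 28]
t=18: [30, 30, 30, 27, 18, 30, 30, 28, 21, 9]
t=19: [6, 6, 4, 23, 58, 6, 5, 14, 58, 69]
t=20: [55, 54, 59, 70, 51, 54, 56, 61, 52, 42]
t=21: [42, 42, 42, 42, 39, 42, 42, 42, 40, 35]

Answer: [42, 42, 47, 58, 30, 42, 42, 39, 36, 25]
Key observation: The state at step 9, [42, 42, 42, 42, 39, 42, 42, 42, 40, 35], reappears at step 21: the system is in a cycle of period 12 from step 9 on.  Therefore the state at step 2725 equals the state at step 9 + ((2725 - 9) mod 12) = 13, which is [42, 42, 47, 58, 30, 42, 42, 39, 36, 25].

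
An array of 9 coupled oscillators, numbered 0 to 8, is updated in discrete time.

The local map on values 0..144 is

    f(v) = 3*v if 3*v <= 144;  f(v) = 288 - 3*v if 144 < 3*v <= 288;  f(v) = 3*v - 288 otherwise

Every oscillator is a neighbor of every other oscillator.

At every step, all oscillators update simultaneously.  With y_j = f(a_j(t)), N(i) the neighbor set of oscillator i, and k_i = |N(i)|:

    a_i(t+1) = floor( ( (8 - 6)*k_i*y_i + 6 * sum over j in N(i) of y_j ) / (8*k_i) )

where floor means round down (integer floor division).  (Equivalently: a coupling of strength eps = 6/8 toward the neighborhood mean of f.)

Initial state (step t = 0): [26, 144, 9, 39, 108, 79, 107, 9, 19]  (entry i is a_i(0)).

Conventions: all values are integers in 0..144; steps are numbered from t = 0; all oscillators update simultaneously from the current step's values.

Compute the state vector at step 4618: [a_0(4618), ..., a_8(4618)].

Simulating step by step:
t=0: [26, 144, 9, 39, 108, 79, 107, 9, 19]
t=1: [65, 75, 57, 71, 59, 61, 58, 57, 62]
t=2: [98, 93, 102, 95, 101, 100, 101, 102, 100]
t=3: [11, 11, 12, 10, 12, 12, 12, 12, 12]
t=4: [34, 34, 34, 33, 34, 34, 34, 34, 34]
t=5: [101, 101, 101, 101, 101, 101, 101, 101, 101]
t=6: [15, 15, 15, 15, 15, 15, 15, 15, 15]
t=7: [45, 45, 45, 45, 45, 45, 45, 45, 45]
t=8: [135, 135, 135, 135, 135, 135, 135, 135, 135]
t=9: [117, 117, 117, 117, 117, 117, 117, 117, 117]
t=10: [63, 63, 63, 63, 63, 63, 63, 63, 63]
t=11: [99, 99, 99, 99, 99, 99, 99, 99, 99]
t=12: [9, 9, 9, 9, 9, 9, 9, 9, 9]
t=13: [27, 27, 27, 27, 27, 27, 27, 27, 27]
t=14: [81, 81, 81, 81, 81, 81, 81, 81, 81]
t=15: [45, 45, 45, 45, 45, 45, 45, 45, 45]

Answer: [63, 63, 63, 63, 63, 63, 63, 63, 63]
Key observation: The state at step 7, [45, 45, 45, 45, 45, 45, 45, 45, 45], reappears at step 15: the system is in a cycle of period 8 from step 7 on.  Therefore the state at step 4618 equals the state at step 7 + ((4618 - 7) mod 8) = 10, which is [63, 63, 63, 63, 63, 63, 63, 63, 63].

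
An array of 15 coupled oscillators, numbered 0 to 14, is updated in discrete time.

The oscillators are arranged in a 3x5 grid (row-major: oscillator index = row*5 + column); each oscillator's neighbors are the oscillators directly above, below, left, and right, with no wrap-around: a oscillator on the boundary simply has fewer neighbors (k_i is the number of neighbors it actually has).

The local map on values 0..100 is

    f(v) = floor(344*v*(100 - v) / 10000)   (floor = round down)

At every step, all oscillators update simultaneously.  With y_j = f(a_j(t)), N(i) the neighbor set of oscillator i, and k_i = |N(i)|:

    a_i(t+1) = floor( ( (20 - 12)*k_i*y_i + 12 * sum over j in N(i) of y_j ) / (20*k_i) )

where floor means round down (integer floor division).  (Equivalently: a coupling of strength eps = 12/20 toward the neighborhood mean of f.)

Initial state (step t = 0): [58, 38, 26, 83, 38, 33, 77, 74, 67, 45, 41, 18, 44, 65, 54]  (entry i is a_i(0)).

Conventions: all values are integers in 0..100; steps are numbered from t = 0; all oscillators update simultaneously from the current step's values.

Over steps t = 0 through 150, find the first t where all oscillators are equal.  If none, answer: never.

Simulating step by step:
t=0: [58, 38, 26, 83, 38, 33, 77, 74, 67, 45, 41, 18, 44, 65, 54]  (not all equal)
t=1: [80, 74, 65, 63, 72, 75, 64, 69, 71, 82, 71, 65, 72, 80, 82]  (not all equal)
t=2: [61, 68, 75, 75, 66, 66, 73, 73, 66, 57, 70, 74, 68, 59, 51]  (not all equal)
t=3: [77, 72, 66, 69, 75, 74, 69, 69, 75, 81, 71, 69, 72, 80, 84]  (not all equal)
t=4: [64, 69, 73, 70, 63, 67, 71, 71, 63, 55, 69, 71, 67, 57, 50]  (not all equal)
t=5: [76, 72, 69, 74, 79, 74, 71, 71, 78, 83, 73, 71, 75, 82, 85]  (not all equal)
t=6: [65, 68, 70, 64, 57, 66, 69, 67, 58, 51, 67, 68, 63, 53, 46]  (not all equal)
t=7: [76, 74, 74, 79, 82, 76, 74, 76, 81, 84, 75, 75, 79, 83, 85]  (not all equal)
t=8: [63, 65, 63, 56, 50, 63, 64, 60, 52, 47, 63, 63, 57, 49, 45]  (not all equal)
t=9: [79, 79, 80, 83, 85, 79, 79, 82, 84, 85, 80, 80, 83, 84, 85]  (not all equal)
t=10: [57, 56, 53, 48, 44, 56, 55, 50, 46, 43, 55, 54, 49, 45, 43]  (not all equal)
t=11: [84, 84, 85, 84, 84, 84, 84, 85, 85, 84, 84, 85, 85, 84, 84]  (not all equal)
t=12: [46, 45, 44, 44, 46, 46, 45, 43, 44, 45, 45, 44, 43, 44, 46]  (not all equal)
t=13: [85, 84, 84, 84, 84, 85, 84, 84, 84, 84, 84, 84, 84, 84, 84]  (not all equal)
t=14: [43, 45, 46, 46, 46, 44, 45, 46, 46, 46, 45, 46, 46, 46, 46]  (not all equal)
t=15: [84, 84, 85, 85, 85, 84, 84, 85, 85, 85, 84, 85, 85, 85, 85]  (not all equal)
t=16: [46, 45, 43, 43, 43, 46, 45, 43, 43, 43, 45, 44, 43, 43, 43]  (not all equal)
t=17: [85, 84, 84, 84, 84, 85, 84, 84, 84, 84, 84, 84, 84, 84, 84]  (not all equal)

Answer: never
Key observation: The state at step 13 reappears at step 17 — the system is in a cycle of period 4 from step 13 on.  No step 0..17 is synchronized, and the cycle repeats forever, so no step up to 150 (or ever) has all oscillators equal.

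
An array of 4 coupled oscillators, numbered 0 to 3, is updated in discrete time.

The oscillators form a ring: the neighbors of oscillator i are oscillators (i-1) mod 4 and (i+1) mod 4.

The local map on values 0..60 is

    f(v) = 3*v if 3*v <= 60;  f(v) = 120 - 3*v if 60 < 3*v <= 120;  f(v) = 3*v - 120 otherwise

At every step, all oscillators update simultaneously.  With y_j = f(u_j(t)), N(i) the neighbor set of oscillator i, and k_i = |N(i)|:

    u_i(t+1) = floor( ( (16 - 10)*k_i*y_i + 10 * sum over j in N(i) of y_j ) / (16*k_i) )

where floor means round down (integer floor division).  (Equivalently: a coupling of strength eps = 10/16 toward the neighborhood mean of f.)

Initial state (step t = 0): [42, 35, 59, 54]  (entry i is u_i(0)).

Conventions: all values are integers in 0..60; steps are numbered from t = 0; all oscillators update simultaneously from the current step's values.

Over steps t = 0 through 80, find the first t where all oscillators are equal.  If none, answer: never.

Answer: 27
Key observation: Synchronization is absorbing here: once all oscillators are equal they stay equal, and step 27 is the first all-equal step.

Derivation:
t=0: [42, 35, 59, 54]  (not all equal)
t=1: [20, 25, 39, 35]  (not all equal)
t=2: [41, 36, 19, 25]  (not all equal)
t=3: [18, 23, 39, 35]  (not all equal)
t=4: [40, 36, 21, 23]  (not all equal)
t=5: [19, 22, 41, 36]  (not all equal)
t=6: [42, 39, 21, 23]  (not all equal)
t=7: [19, 20, 38, 38]  (not all equal)
t=8: [42, 42, 22, 21]  (not all equal)
t=9: [21, 21, 39, 40]  (not all equal)
t=10: [39, 40, 18, 18]  (not all equal)
t=11: [18, 17, 37, 38]  (not all equal)
t=12: [38, 38, 21, 21]  (not all equal)
t=13: [21, 21, 41, 41]  (not all equal)
t=14: [40, 40, 19, 19]  (not all equal)
t=15: [17, 17, 39, 39]  (not all equal)
t=16: [36, 36, 18, 18]  (not all equal)
t=17: [25, 25, 40, 40]  (not all equal)
t=18: [30, 30, 14, 14]  (not all equal)
t=19: [33, 33, 38, 38]  (not all equal)
t=20: [16, 16, 10, 10]  (not all equal)
t=21: [42, 42, 35, 35]  (not all equal)
t=22: [8, 8, 12, 12]  (not all equal)
t=23: [27, 27, 32, 32]  (not all equal)
t=24: [34, 34, 28, 28]  (not all equal)
t=25: [23, 23, 30, 30]  (not all equal)
t=26: [44, 44, 36, 36]  (not all equal)
t=27: [12, 12, 12, 12]  (all equal)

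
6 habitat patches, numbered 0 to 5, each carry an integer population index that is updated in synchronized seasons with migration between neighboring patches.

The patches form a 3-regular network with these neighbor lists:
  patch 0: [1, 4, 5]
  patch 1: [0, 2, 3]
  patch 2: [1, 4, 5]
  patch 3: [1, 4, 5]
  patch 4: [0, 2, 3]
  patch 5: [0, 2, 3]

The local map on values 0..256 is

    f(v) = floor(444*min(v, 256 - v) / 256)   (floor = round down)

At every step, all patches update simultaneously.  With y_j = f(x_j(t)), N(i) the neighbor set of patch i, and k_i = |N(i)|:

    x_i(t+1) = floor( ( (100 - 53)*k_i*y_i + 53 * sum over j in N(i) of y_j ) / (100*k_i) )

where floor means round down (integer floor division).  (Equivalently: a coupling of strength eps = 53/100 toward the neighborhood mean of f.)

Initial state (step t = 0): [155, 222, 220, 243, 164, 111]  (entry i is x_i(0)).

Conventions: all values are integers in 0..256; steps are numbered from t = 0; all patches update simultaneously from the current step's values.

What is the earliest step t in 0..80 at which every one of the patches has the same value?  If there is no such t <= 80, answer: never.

Answer: 22
Key observation: Synchronization is absorbing here: once all patches are equal they stay equal, and step 22 is the first all-equal step.

Derivation:
t=0: [155, 222, 220, 243, 164, 111]  (not all equal)
t=1: [154, 73, 101, 82, 120, 135]  (not all equal)
t=2: [178, 146, 178, 162, 184, 185]  (not all equal)
t=3: [140, 165, 140, 153, 134, 134]  (not all equal)
t=4: [196, 176, 196, 185, 201, 201]  (not all equal)
t=5: [106, 123, 106, 115, 103, 103]  (not all equal)
t=6: [186, 199, 186, 194, 183, 183]  (not all equal)
t=7: [118, 107, 118, 112, 120, 120]  (not all equal)
t=8: [202, 193, 202, 197, 204, 204]  (not all equal)
t=9: [94, 102, 94, 98, 93, 93]  (not all equal)
t=10: [164, 170, 164, 167, 163, 163]  (not all equal)
t=11: [157, 153, 157, 155, 159, 159]  (not all equal)
t=12: [171, 174, 171, 173, 170, 170]  (not all equal)
t=13: [146, 143, 146, 144, 147, 147]  (not all equal)
t=14: [190, 193, 190, 192, 190, 190]  (not all equal)
t=15: [113, 111, 113, 111, 113, 113]  (not all equal)
t=16: [194, 193, 194, 193, 194, 194]  (not all equal)
t=17: [107, 108, 107, 108, 107, 107]  (not all equal)
t=18: [185, 186, 185, 186, 185, 185]  (not all equal)
t=19: [122, 121, 122, 121, 122, 122]  (not all equal)
t=20: [210, 209, 210, 209, 210, 210]  (not all equal)
t=21: [79, 80, 79, 80, 79, 79]  (not all equal)
t=22: [137, 137, 137, 137, 137, 137]  (all equal)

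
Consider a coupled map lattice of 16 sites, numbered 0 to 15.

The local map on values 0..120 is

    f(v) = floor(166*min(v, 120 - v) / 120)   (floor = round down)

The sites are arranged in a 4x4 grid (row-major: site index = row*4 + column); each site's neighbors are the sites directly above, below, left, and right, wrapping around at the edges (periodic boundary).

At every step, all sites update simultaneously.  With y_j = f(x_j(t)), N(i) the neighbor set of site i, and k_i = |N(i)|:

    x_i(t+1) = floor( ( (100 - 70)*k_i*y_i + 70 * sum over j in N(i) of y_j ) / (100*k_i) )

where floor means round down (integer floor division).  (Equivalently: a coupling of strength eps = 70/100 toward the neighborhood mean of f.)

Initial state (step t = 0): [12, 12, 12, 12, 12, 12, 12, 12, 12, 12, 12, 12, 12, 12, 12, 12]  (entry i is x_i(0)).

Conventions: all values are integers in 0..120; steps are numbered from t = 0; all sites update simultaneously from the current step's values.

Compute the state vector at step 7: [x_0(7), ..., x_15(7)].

Simulating step by step:
t=0: [12, 12, 12, 12, 12, 12, 12, 12, 12, 12, 12, 12, 12, 12, 12, 12]
t=1: [16, 16, 16, 16, 16, 16, 16, 16, 16, 16, 16, 16, 16, 16, 16, 16]
t=2: [22, 22, 22, 22, 22, 22, 22, 22, 22, 22, 22, 22, 22, 22, 22, 22]
t=3: [30, 30, 30, 30, 30, 30, 30, 30, 30, 30, 30, 30, 30, 30, 30, 30]
t=4: [41, 41, 41, 41, 41, 41, 41, 41, 41, 41, 41, 41, 41, 41, 41, 41]
t=5: [56, 56, 56, 56, 56, 56, 56, 56, 56, 56, 56, 56, 56, 56, 56, 56]
t=6: [77, 77, 77, 77, 77, 77, 77, 77, 77, 77, 77, 77, 77, 77, 77, 77]
t=7: [59, 59, 59, 59, 59, 59, 59, 59, 59, 59, 59, 59, 59, 59, 59, 59]

Answer: [59, 59, 59, 59, 59, 59, 59, 59, 59, 59, 59, 59, 59, 59, 59, 59]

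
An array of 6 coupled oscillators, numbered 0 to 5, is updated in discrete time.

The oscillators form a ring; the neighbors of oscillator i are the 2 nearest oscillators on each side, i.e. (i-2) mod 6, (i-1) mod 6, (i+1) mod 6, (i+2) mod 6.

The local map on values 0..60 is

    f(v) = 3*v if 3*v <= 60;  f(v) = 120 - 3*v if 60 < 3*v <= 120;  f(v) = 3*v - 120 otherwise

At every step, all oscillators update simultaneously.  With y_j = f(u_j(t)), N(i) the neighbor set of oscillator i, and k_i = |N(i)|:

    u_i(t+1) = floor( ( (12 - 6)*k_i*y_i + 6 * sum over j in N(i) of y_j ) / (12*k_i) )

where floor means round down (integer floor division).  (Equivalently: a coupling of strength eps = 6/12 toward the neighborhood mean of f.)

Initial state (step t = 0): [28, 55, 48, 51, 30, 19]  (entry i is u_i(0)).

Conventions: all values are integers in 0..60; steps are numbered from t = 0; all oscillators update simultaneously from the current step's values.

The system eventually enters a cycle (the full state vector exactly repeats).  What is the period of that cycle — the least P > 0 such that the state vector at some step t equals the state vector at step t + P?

Answer: 4
Key observation: The state at step 37, [54, 54, 54, 55, 54, 54], reappears at step 41 — and no state repeats earlier — so the cycle the system enters has period 4.

Derivation:
t=0: [28, 55, 48, 51, 30, 19]
t=1: [37, 41, 30, 36, 33, 46]
t=2: [13, 10, 20, 15, 19, 14]
t=3: [43, 38, 51, 46, 51, 42]
t=4: [14, 11, 24, 18, 24, 11]
t=5: [41, 38, 46, 47, 46, 38]
t=6: [7, 9, 15, 16, 15, 9]
t=7: [28, 31, 40, 42, 40, 31]
t=8: [24, 22, 8, 9, 8, 22]
t=9: [43, 46, 31, 33, 31, 46]
t=10: [15, 18, 22, 21, 22, 18]
t=11: [49, 53, 53, 55, 53, 53]
t=12: [33, 38, 38, 42, 38, 38]
t=13: [13, 7, 7, 6, 7, 7]
t=14: [30, 22, 22, 19, 22, 22]
t=15: [42, 51, 51, 55, 51, 51]
t=16: [19, 31, 31, 39, 31, 31]
t=17: [42, 27, 27, 15, 27, 27]
t=18: [22, 35, 35, 42, 35, 35]
t=19: [34, 18, 18, 10, 18, 18]
t=20: [36, 46, 46, 42, 46, 46]
t=21: [15, 15, 15, 12, 15, 15]
t=22: [45, 43, 43, 40, 43, 43]
t=23: [12, 8, 8, 4, 8, 8]
t=24: [30, 24, 24, 18, 24, 24]
t=25: [39, 46, 46, 51, 46, 46]
t=26: [10, 18, 18, 25, 18, 18]
t=27: [42, 49, 49, 49, 49, 49]
t=28: [16, 24, 24, 27, 24, 24]
t=29: [48, 46, 46, 43, 46, 46]
t=30: [21, 17, 17, 13, 17, 17]
t=31: [54, 50, 50, 45, 50, 50]
t=32: [36, 29, 29, 22, 29, 29]
t=33: [22, 33, 33, 43, 33, 33]
t=34: [37, 23, 23, 15, 23, 23]
t=35: [30, 45, 45, 48, 45, 45]
t=36: [22, 18, 18, 19, 18, 18]
t=37: [54, 54, 54, 55, 54, 54]
t=38: [42, 42, 42, 43, 42, 42]
t=39: [6, 6, 6, 7, 6, 6]
t=40: [18, 18, 18, 19, 18, 18]
t=41: [54, 54, 54, 55, 54, 54]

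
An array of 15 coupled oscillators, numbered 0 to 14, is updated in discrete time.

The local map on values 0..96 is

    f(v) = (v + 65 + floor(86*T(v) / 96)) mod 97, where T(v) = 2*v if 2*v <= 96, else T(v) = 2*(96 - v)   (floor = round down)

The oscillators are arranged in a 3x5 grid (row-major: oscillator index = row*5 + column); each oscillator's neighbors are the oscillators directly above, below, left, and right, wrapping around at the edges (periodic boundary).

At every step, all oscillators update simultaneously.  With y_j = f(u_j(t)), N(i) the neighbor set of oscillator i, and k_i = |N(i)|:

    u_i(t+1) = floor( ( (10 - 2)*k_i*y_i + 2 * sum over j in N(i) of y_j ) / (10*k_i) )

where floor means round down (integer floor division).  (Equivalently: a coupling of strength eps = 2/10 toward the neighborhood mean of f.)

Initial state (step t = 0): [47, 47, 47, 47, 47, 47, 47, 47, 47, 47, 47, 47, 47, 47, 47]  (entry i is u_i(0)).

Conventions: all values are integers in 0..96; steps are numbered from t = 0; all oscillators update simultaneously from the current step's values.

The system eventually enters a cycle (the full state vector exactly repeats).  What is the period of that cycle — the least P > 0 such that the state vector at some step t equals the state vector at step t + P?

Simulating step by step:
t=0: [47, 47, 47, 47, 47, 47, 47, 47, 47, 47, 47, 47, 47, 47, 47]
t=1: [2, 2, 2, 2, 2, 2, 2, 2, 2, 2, 2, 2, 2, 2, 2]
t=2: [70, 70, 70, 70, 70, 70, 70, 70, 70, 70, 70, 70, 70, 70, 70]
t=3: [84, 84, 84, 84, 84, 84, 84, 84, 84, 84, 84, 84, 84, 84, 84]
t=4: [73, 73, 73, 73, 73, 73, 73, 73, 73, 73, 73, 73, 73, 73, 73]
t=5: [82, 82, 82, 82, 82, 82, 82, 82, 82, 82, 82, 82, 82, 82, 82]
t=6: [75, 75, 75, 75, 75, 75, 75, 75, 75, 75, 75, 75, 75, 75, 75]
t=7: [80, 80, 80, 80, 80, 80, 80, 80, 80, 80, 80, 80, 80, 80, 80]
t=8: [76, 76, 76, 76, 76, 76, 76, 76, 76, 76, 76, 76, 76, 76, 76]
t=9: [79, 79, 79, 79, 79, 79, 79, 79, 79, 79, 79, 79, 79, 79, 79]
t=10: [77, 77, 77, 77, 77, 77, 77, 77, 77, 77, 77, 77, 77, 77, 77]
t=11: [79, 79, 79, 79, 79, 79, 79, 79, 79, 79, 79, 79, 79, 79, 79]

Answer: 2
Key observation: The state at step 9, [79, 79, 79, 79, 79, 79, 79, 79, 79, 79, 79, 79, 79, 79, 79], reappears at step 11 — and no state repeats earlier — so the cycle the system enters has period 2.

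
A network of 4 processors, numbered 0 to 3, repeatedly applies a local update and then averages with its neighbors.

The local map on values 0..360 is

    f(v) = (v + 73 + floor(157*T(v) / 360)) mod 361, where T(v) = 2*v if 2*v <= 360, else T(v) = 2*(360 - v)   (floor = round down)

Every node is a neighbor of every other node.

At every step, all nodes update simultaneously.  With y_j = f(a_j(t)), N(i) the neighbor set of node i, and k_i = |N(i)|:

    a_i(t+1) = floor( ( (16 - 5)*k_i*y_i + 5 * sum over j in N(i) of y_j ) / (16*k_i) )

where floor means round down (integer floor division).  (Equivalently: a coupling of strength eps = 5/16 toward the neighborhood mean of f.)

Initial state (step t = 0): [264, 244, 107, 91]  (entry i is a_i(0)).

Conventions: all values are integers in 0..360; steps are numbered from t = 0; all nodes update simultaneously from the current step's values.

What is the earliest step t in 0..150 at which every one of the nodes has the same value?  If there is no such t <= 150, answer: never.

Simulating step by step:
t=0: [264, 244, 107, 91]  (not all equal)
t=1: [100, 99, 225, 207]  (not all equal)
t=2: [216, 215, 96, 95]  (not all equal)
t=3: [94, 94, 210, 209]  (not all equal)
t=4: [207, 207, 92, 92]  (not all equal)
t=5: [92, 92, 204, 204]  (not all equal)
t=6: [204, 204, 92, 92]  (not all equal)
t=7: [92, 92, 204, 204]  (not all equal)

Answer: never
Key observation: The state at step 5 reappears at step 7 — the system is in a cycle of period 2 from step 5 on.  No step 0..7 is synchronized, and the cycle repeats forever, so no step up to 150 (or ever) has all nodes equal.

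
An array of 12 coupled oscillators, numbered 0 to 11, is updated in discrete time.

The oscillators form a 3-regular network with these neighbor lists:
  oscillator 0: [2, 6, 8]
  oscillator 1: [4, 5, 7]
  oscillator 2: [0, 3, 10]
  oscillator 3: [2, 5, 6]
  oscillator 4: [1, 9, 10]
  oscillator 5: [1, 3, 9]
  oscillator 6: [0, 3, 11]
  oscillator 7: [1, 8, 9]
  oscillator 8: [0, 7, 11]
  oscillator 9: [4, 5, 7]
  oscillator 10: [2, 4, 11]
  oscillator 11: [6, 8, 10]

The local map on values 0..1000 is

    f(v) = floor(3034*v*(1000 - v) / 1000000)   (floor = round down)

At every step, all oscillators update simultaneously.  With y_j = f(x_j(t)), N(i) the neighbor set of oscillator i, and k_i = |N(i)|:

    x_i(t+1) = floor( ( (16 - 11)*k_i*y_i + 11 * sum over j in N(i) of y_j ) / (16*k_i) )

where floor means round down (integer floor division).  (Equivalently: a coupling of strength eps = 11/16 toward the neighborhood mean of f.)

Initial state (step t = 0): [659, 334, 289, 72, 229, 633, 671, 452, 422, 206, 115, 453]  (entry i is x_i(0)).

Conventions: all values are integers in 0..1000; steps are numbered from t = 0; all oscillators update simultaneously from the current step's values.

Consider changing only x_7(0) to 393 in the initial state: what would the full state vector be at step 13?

Simulating step by step:
t=0: [659, 334, 289, 72, 229, 633, 671, 393, 422, 206, 115, 453]
t=1: [678, 660, 467, 520, 505, 534, 583, 663, 725, 604, 533, 628]
t=2: [687, 714, 734, 751, 731, 731, 717, 671, 657, 728, 744, 701]
t=3: [636, 619, 596, 590, 597, 595, 617, 644, 661, 613, 598, 628]
t=4: [706, 717, 724, 727, 723, 725, 714, 701, 694, 718, 724, 708]
t=5: [624, 615, 610, 607, 610, 608, 619, 627, 634, 614, 611, 624]
t=6: [712, 717, 719, 720, 719, 720, 715, 712, 708, 718, 718, 712]
t=7: [619, 615, 614, 612, 613, 612, 618, 619, 623, 614, 614, 620]
t=8: [715, 718, 718, 718, 718, 719, 716, 715, 713, 718, 717, 715]
t=9: [617, 614, 615, 614, 614, 613, 616, 616, 618, 614, 615, 617]
t=10: [716, 718, 717, 718, 718, 719, 717, 717, 716, 718, 717, 716]
t=11: [615, 613, 615, 614, 614, 613, 615, 614, 615, 613, 615, 615]
t=12: [718, 719, 718, 718, 718, 719, 718, 718, 718, 719, 718, 718]
t=13: [614, 612, 614, 613, 613, 612, 614, 613, 614, 612, 614, 614]

Answer: [614, 612, 614, 613, 613, 612, 614, 613, 614, 612, 614, 614]
Key observation: This trace re-runs the system from the modified initial state.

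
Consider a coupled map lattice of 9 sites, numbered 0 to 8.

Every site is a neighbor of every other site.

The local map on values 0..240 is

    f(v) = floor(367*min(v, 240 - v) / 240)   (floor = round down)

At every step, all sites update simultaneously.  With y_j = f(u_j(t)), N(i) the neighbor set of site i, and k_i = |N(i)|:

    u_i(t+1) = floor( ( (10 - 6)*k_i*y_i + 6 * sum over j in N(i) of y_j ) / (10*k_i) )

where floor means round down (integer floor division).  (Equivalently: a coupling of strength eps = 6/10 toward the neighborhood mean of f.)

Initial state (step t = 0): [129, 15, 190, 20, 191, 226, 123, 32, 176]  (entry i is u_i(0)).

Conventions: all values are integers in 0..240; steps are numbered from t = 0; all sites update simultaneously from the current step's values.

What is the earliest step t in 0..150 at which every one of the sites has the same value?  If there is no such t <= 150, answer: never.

Simulating step by step:
t=0: [129, 15, 190, 20, 191, 226, 123, 32, 176]  (not all equal)
t=1: [108, 60, 78, 63, 77, 60, 111, 69, 85]  (not all equal)
t=2: [134, 110, 119, 112, 119, 110, 136, 115, 123]  (not all equal)
t=3: [168, 170, 174, 171, 174, 170, 167, 172, 173]  (not all equal)
t=4: [106, 105, 103, 105, 103, 105, 106, 104, 104]  (not all equal)
t=5: [160, 159, 158, 159, 158, 159, 160, 159, 159]  (not all equal)
t=6: [122, 123, 123, 123, 123, 123, 122, 123, 123]  (not all equal)
t=7: [178, 178, 178, 178, 178, 178, 178, 178, 178]  (all equal)

Answer: 7
Key observation: Synchronization is absorbing here: once all sites are equal they stay equal, and step 7 is the first all-equal step.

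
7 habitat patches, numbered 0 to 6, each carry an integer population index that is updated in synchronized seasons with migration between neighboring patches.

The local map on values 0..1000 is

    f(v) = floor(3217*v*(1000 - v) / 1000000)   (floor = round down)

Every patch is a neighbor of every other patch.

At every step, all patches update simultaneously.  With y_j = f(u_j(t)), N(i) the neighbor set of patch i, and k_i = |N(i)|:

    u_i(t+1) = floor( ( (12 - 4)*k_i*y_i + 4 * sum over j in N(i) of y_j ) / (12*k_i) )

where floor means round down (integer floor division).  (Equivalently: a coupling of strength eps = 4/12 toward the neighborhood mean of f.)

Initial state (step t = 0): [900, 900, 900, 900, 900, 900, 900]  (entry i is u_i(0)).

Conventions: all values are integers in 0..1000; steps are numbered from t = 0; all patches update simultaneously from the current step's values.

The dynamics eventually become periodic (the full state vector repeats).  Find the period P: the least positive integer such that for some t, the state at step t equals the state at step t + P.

Simulating step by step:
t=0: [900, 900, 900, 900, 900, 900, 900]
t=1: [289, 289, 289, 289, 289, 289, 289]
t=2: [661, 661, 661, 661, 661, 661, 661]
t=3: [720, 720, 720, 720, 720, 720, 720]
t=4: [648, 648, 648, 648, 648, 648, 648]
t=5: [733, 733, 733, 733, 733, 733, 733]
t=6: [629, 629, 629, 629, 629, 629, 629]
t=7: [750, 750, 750, 750, 750, 750, 750]
t=8: [603, 603, 603, 603, 603, 603, 603]
t=9: [770, 770, 770, 770, 770, 770, 770]
t=10: [569, 569, 569, 569, 569, 569, 569]
t=11: [788, 788, 788, 788, 788, 788, 788]
t=12: [537, 537, 537, 537, 537, 537, 537]
t=13: [799, 799, 799, 799, 799, 799, 799]
t=14: [516, 516, 516, 516, 516, 516, 516]
t=15: [803, 803, 803, 803, 803, 803, 803]
t=16: [508, 508, 508, 508, 508, 508, 508]
t=17: [804, 804, 804, 804, 804, 804, 804]
t=18: [506, 506, 506, 506, 506, 506, 506]
t=19: [804, 804, 804, 804, 804, 804, 804]

Answer: 2
Key observation: The state at step 17, [804, 804, 804, 804, 804, 804, 804], reappears at step 19 — and no state repeats earlier — so the cycle the system enters has period 2.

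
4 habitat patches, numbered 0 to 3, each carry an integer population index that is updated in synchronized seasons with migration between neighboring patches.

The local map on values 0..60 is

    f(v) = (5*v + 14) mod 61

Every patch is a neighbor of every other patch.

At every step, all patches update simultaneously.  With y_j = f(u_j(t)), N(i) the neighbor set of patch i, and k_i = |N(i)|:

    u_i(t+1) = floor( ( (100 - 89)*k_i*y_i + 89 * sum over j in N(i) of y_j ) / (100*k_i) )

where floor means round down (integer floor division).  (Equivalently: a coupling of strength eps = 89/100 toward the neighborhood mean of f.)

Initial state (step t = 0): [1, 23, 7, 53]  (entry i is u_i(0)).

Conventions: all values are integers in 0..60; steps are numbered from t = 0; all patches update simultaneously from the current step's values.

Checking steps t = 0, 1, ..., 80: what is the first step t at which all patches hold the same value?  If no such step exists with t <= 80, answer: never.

Simulating step by step:
t=0: [1, 23, 7, 53]  (not all equal)
t=1: [29, 31, 23, 26]  (not all equal)
t=2: [26, 24, 32, 29]  (not all equal)
t=3: [32, 34, 26, 29]  (not all equal)
t=4: [23, 33, 29, 26]  (not all equal)
t=5: [35, 25, 29, 32]  (not all equal)
t=6: [32, 30, 26, 23]  (not all equal)
t=7: [26, 28, 32, 35]  (not all equal)
t=8: [29, 27, 23, 32]  (not all equal)
t=9: [29, 31, 35, 26]  (not all equal)
t=10: [26, 24, 32, 29]  (not all equal)

Answer: never
Key observation: The state at step 2 reappears at step 10 — the system is in a cycle of period 8 from step 2 on.  No step 0..10 is synchronized, and the cycle repeats forever, so no step up to 80 (or ever) has all patches equal.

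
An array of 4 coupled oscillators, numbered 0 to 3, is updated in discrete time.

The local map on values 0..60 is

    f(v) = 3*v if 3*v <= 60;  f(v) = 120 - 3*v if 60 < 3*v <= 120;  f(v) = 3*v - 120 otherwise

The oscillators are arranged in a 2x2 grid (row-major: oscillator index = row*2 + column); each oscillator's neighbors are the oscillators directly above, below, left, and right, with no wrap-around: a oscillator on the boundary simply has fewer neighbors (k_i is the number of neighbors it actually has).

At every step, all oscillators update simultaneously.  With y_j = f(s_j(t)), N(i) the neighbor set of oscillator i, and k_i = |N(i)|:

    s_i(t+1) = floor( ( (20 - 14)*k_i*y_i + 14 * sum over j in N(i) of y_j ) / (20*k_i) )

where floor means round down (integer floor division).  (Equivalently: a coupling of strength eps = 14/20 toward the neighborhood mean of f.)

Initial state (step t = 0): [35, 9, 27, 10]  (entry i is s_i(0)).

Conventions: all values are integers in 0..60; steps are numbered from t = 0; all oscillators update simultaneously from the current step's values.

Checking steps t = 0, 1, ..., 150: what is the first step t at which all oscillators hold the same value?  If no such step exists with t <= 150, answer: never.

Simulating step by step:
t=0: [35, 9, 27, 10]  (not all equal)
t=1: [27, 23, 27, 32]  (not all equal)
t=2: [43, 37, 33, 38]  (not all equal)
t=3: [13, 7, 11, 12]  (not all equal)
t=4: [30, 32, 36, 29]  (not all equal)
t=5: [21, 29, 25, 22]  (not all equal)
t=6: [44, 48, 52, 43]  (not all equal)
t=7: [24, 14, 18, 23]  (not all equal)
t=8: [48, 47, 50, 48]  (not all equal)
t=9: [25, 23, 25, 25]  (not all equal)
t=10: [47, 46, 45, 47]  (not all equal)
t=11: [17, 20, 19, 17]  (not all equal)
t=12: [56, 53, 52, 56]  (not all equal)
t=13: [40, 45, 44, 40]  (not all equal)
t=14: [9, 4, 3, 9]  (not all equal)
t=15: [15, 22, 21, 15]  (not all equal)
t=16: [52, 47, 48, 52]  (not all equal)
t=17: [26, 31, 32, 26]  (not all equal)
t=18: [30, 37, 36, 30]  (not all equal)
t=19: [16, 23, 24, 16]  (not all equal)
t=20: [49, 48, 48, 49]  (not all equal)
t=21: [24, 26, 26, 24]  (not all equal)
t=22: [43, 46, 46, 43]  (not all equal)
t=23: [15, 11, 11, 15]  (not all equal)
t=24: [36, 41, 41, 36]  (not all equal)
t=25: [5, 9, 9, 5]  (not all equal)
t=26: [23, 18, 18, 23]  (not all equal)
t=27: [53, 51, 51, 53]  (not all equal)
t=28: [34, 37, 37, 34]  (not all equal)
t=29: [11, 15, 15, 11]  (not all equal)
t=30: [41, 36, 36, 41]  (not all equal)
t=31: [9, 5, 5, 9]  (not all equal)
t=32: [18, 23, 23, 18]  (not all equal)
t=33: [51, 53, 53, 51]  (not all equal)
t=34: [37, 34, 34, 37]  (not all equal)
t=35: [15, 11, 11, 15]  (not all equal)

Answer: never
Key observation: The state at step 23 reappears at step 35 — the system is in a cycle of period 12 from step 23 on.  No step 0..35 is synchronized, and the cycle repeats forever, so no step up to 150 (or ever) has all oscillators equal.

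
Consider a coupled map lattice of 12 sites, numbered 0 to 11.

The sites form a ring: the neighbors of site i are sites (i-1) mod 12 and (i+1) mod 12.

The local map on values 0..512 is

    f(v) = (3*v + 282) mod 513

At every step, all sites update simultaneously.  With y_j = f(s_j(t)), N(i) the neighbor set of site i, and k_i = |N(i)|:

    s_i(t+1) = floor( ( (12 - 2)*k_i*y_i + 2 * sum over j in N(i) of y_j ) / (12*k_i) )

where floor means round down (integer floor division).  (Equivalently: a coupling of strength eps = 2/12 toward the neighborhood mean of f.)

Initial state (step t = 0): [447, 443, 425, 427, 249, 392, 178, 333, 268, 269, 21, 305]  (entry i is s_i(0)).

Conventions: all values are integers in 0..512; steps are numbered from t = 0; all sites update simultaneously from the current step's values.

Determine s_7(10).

Answer: s_7(10) = 457

Derivation:
t=0: [447, 443, 425, 427, 249, 392, 178, 333, 268, 269, 21, 305]
t=1: [90, 68, 23, 21, 40, 385, 309, 242, 76, 86, 307, 178]
t=2: [98, 437, 361, 350, 398, 391, 228, 470, 468, 79, 175, 270]
t=3: [62, 78, 312, 320, 436, 432, 426, 177, 135, 41, 251, 84]
t=4: [392, 57, 178, 200, 63, 38, 45, 266, 203, 352, 43, 57]
t=5: [435, 438, 321, 372, 456, 404, 385, 111, 345, 325, 406, 447]
t=6: [51, 69, 218, 337, 162, 433, 390, 143, 270, 256, 421, 113]
t=7: [412, 479, 415, 279, 238, 91, 375, 206, 73, 26, 16, 126]
t=8: [437, 232, 440, 159, 413, 107, 353, 396, 479, 369, 317, 191]
t=9: [112, 397, 111, 251, 440, 142, 307, 411, 217, 334, 231, 306]
t=10: [139, 389, 123, 21, 69, 182, 204, 457, 412, 288, 421, 192]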